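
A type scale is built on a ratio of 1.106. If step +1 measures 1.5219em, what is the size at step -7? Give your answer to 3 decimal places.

The gap is -7 − (1) = -8 steps, so the factor is 1.106^-8.
1.5219 ÷ 1.106⁸ = 1.5219 ÷ 2.23893 ≈ 0.680

0.680em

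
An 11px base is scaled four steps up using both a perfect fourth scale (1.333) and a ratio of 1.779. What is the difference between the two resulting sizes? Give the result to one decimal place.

75.4px

Perfect fourth: 11.0 × 1.333⁴ = 34.731px
At 1.779: 11.0 × 1.779⁴ = 110.178px
Difference: 110.178 − 34.731 = 75.447px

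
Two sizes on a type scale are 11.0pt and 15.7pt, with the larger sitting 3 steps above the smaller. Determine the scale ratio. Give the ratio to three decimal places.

The ratio satisfies 11.0 × r³ = 15.7, so r = (15.7 / 11.0)^(1/3).
r = 1.4273^(1/3) ≈ 1.1259

1.126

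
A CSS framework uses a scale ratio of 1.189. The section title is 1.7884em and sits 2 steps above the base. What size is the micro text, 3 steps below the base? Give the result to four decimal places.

0.7526em

1.7884 ÷ 1.189⁵ = 1.7884 ÷ 2.37634 ≈ 0.7526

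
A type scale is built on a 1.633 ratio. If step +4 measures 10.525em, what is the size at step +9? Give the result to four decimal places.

10.525 × 1.633⁵ = 10.525 × 11.61264 ≈ 122.2230

122.2230em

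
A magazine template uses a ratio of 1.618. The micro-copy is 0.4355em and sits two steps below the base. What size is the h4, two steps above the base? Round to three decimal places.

Moving from step -2 to step +2 is 4 steps up, so multiply by r⁴.
0.4355 × 1.618⁴ = 0.4355 × 6.85353 ≈ 2.985

2.985em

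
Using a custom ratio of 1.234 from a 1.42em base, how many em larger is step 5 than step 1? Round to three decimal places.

Step 1: 1.42 × 1.234 = 1.75228em
Step 5: 1.42 × 1.234⁵ = 4.06316em
Difference: 4.06316 − 1.75228 = 2.31088em

2.311em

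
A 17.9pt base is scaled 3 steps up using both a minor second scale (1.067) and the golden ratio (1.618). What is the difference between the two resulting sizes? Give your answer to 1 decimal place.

54.1pt

Minor second: 17.9 × 1.067³ = 21.744pt
Golden ratio: 17.9 × 1.618³ = 75.821pt
Difference: 75.821 − 21.744 = 54.077pt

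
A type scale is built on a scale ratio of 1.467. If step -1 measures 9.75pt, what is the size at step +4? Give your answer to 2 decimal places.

66.25pt

9.75 × 1.467⁵ = 9.75 × 6.79439 ≈ 66.245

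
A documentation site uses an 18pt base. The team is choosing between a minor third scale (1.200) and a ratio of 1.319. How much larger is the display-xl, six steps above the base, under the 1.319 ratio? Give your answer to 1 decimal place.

41.0pt

Minor third: 18.0 × 1.200⁶ = 53.748pt
At 1.319: 18.0 × 1.319⁶ = 94.785pt
Difference: 94.785 − 53.748 = 41.037pt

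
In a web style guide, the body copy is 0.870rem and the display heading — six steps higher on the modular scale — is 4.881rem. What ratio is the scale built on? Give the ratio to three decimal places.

r⁶ = 4.881 / 0.870, so r = (4.881/0.870)^(1/6).
r = 5.6103^(1/6) ≈ 1.3330

1.333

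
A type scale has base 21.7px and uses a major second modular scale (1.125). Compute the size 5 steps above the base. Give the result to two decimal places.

Each step on a modular scale multiplies by the ratio, so the size n steps from the base is base × ratioⁿ.
21.7 × 1.125⁵ = 21.7 × 1.80203 ≈ 39.10

39.10px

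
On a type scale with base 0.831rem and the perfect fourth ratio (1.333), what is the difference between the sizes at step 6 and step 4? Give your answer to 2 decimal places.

Step 4: 0.831 × 1.333⁴ = 2.6237rem
Step 6: 0.831 × 1.333⁶ = 4.6621rem
Difference: 4.6621 − 2.6237 = 2.0384rem

2.04rem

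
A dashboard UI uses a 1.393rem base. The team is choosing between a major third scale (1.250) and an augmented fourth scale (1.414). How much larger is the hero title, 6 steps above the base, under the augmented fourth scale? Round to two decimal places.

Major third: 1.393 × 1.250⁶ = 5.3139rem
Augmented fourth: 1.393 × 1.414⁶ = 11.1339rem
Difference: 11.1339 − 5.3139 = 5.8200rem

5.82rem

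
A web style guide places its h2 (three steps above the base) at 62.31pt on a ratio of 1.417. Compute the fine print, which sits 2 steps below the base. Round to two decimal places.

The gap is -2 − (3) = -5 steps, so the factor is 1.417^-5.
62.31 ÷ 1.417⁵ = 62.31 ÷ 5.71280 ≈ 10.907

10.91pt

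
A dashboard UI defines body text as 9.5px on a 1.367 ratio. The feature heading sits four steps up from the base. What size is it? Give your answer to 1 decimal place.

33.2px

Each step on a modular scale multiplies by the ratio, so the size n steps from the base is base × ratioⁿ.
9.5 × 1.367⁴ = 9.5 × 3.49200 ≈ 33.17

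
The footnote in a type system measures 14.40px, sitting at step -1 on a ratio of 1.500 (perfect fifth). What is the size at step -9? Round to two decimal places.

0.56px

14.40 ÷ 1.500⁸ = 14.40 ÷ 25.62891 ≈ 0.562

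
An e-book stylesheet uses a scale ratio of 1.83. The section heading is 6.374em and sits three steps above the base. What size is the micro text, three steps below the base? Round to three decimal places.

Moving from step +3 to step -3 is 6 steps down, so divide by r⁶.
6.374 ÷ 1.83⁶ = 6.374 ÷ 37.55835 ≈ 0.170

0.170em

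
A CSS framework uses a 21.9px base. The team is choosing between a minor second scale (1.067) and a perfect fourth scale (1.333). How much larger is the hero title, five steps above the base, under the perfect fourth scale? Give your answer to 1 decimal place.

Minor second: 21.9 × 1.067⁵ = 30.288px
Perfect fourth: 21.9 × 1.333⁵ = 92.171px
Difference: 92.171 − 30.288 = 61.883px

61.9px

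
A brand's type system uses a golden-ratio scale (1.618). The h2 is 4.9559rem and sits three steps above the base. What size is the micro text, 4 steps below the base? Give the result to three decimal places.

0.171rem

Moving from step +3 to step -4 is 7 steps down, so divide by r⁷.
4.9559 ÷ 1.618⁷ = 4.9559 ÷ 29.03017 ≈ 0.171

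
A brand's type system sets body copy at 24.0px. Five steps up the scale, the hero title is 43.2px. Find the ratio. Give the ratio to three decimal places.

1.125

r⁵ = 43.2 / 24.0, so r = (43.2/24.0)^(1/5).
r = 1.8000^(1/5) ≈ 1.1247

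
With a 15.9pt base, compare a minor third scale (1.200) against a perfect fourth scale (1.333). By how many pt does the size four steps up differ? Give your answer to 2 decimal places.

17.23pt

Minor third: 15.9 × 1.200⁴ = 32.9702pt
Perfect fourth: 15.9 × 1.333⁴ = 50.2016pt
Difference: 50.2016 − 32.9702 = 17.2314pt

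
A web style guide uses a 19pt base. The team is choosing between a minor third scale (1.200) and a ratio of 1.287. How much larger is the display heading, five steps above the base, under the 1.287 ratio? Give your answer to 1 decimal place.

Minor third: 19.0 × 1.200⁵ = 47.278pt
At 1.287: 19.0 × 1.287⁵ = 67.088pt
Difference: 67.088 − 47.278 = 19.810pt

19.8pt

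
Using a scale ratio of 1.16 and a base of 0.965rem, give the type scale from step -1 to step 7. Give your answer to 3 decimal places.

0.832rem, 0.965rem, 1.119rem, 1.299rem, 1.506rem, 1.747rem, 2.027rem, 2.351rem, 2.727rem

Step -1: 0.965 ÷ 1.16 = 0.832
Step 0: 0.965rem
Step 1: 0.965 × 1.16 = 1.119
Step 2: 0.965 × 1.16² = 1.299
Step 3: 0.965 × 1.16³ = 1.506
Step 4: 0.965 × 1.16⁴ = 1.747
Step 5: 0.965 × 1.16⁵ = 2.027
Step 6: 0.965 × 1.16⁶ = 2.351
Step 7: 0.965 × 1.16⁷ = 2.727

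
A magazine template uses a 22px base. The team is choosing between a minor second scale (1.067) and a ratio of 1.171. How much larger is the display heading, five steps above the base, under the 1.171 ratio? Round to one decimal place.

18.0px

Minor second: 22.0 × 1.067⁵ = 30.426px
At 1.171: 22.0 × 1.171⁵ = 48.440px
Difference: 48.440 − 30.426 = 18.014px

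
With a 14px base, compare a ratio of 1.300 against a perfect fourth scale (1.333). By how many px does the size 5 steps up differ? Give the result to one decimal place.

6.9px

At 1.300: 14.0 × 1.300⁵ = 51.981px
Perfect fourth: 14.0 × 1.333⁵ = 58.922px
Difference: 58.922 − 51.981 = 6.941px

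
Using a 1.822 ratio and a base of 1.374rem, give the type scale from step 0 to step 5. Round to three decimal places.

1.374rem, 2.503rem, 4.561rem, 8.311rem, 15.142rem, 27.589rem

Step 0: 1.374rem
Step 1: 1.374 × 1.822 = 2.503
Step 2: 1.374 × 1.822² = 4.561
Step 3: 1.374 × 1.822³ = 8.311
Step 4: 1.374 × 1.822⁴ = 15.142
Step 5: 1.374 × 1.822⁵ = 27.589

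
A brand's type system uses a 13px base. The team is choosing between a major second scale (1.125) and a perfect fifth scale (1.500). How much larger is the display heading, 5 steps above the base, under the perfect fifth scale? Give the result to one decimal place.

Major second: 13.0 × 1.125⁵ = 23.426px
Perfect fifth: 13.0 × 1.500⁵ = 98.719px
Difference: 98.719 − 23.426 = 75.293px

75.3px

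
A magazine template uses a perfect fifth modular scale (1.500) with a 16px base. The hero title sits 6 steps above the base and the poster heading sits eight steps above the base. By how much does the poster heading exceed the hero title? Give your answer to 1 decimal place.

227.8px

Step 6: 16.0 × 1.500⁶ = 182.250px
Step 8: 16.0 × 1.500⁸ = 410.062px
Difference: 410.062 − 182.250 = 227.812px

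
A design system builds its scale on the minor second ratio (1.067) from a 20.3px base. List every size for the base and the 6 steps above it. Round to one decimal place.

20.3px, 21.7px, 23.1px, 24.7px, 26.3px, 28.1px, 30.0px

Step 0: 20.3px
Step 1: 20.3 × 1.067 = 21.7
Step 2: 20.3 × 1.067² = 23.1
Step 3: 20.3 × 1.067³ = 24.7
Step 4: 20.3 × 1.067⁴ = 26.3
Step 5: 20.3 × 1.067⁵ = 28.1
Step 6: 20.3 × 1.067⁶ = 30.0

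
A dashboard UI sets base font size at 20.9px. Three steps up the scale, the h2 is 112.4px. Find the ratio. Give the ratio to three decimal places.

r³ = 112.4 / 20.9, so r = (112.4/20.9)^(1/3).
r = 5.3780^(1/3) ≈ 1.7520

1.752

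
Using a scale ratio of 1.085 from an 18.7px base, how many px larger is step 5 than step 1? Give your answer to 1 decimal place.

Step 1: 18.7 × 1.085 = 20.290px
Step 5: 18.7 × 1.085⁵ = 28.118px
Difference: 28.118 − 20.290 = 7.828px

7.8px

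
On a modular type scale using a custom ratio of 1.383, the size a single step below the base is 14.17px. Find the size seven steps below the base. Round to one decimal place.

14.17 ÷ 1.383⁶ = 14.17 ÷ 6.99734 ≈ 2.025

2.0px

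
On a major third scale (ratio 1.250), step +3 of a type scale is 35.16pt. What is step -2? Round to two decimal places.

11.52pt

35.16 ÷ 1.250⁵ = 35.16 ÷ 3.05176 ≈ 11.521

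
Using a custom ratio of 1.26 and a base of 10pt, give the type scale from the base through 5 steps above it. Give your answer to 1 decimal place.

10.0pt, 12.6pt, 15.9pt, 20.0pt, 25.2pt, 31.8pt

Step 0: 10pt
Step 1: 10.0 × 1.26 = 12.6
Step 2: 10.0 × 1.26² = 15.9
Step 3: 10.0 × 1.26³ = 20.0
Step 4: 10.0 × 1.26⁴ = 25.2
Step 5: 10.0 × 1.26⁵ = 31.8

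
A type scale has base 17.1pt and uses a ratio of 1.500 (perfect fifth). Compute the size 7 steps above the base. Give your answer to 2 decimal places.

292.17pt

17.1 × 1.500⁷ = 17.1 × 17.08594 ≈ 292.17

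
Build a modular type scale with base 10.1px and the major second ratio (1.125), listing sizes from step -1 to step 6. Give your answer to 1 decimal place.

Step -1: 10.1 ÷ 1.125 = 9.0
Step 0: 10.1px
Step 1: 10.1 × 1.125 = 11.4
Step 2: 10.1 × 1.125² = 12.8
Step 3: 10.1 × 1.125³ = 14.4
Step 4: 10.1 × 1.125⁴ = 16.2
Step 5: 10.1 × 1.125⁵ = 18.2
Step 6: 10.1 × 1.125⁶ = 20.5

9.0px, 10.1px, 11.4px, 12.8px, 14.4px, 16.2px, 18.2px, 20.5px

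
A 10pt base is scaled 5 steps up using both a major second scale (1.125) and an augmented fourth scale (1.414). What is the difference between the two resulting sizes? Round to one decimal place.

38.5pt

Major second: 10.0 × 1.125⁵ = 18.020pt
Augmented fourth: 10.0 × 1.414⁵ = 56.526pt
Difference: 56.526 − 18.020 = 38.506pt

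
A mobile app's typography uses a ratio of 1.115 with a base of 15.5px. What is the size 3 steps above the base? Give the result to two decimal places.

Each step on a modular scale multiplies by the ratio, so the size n steps from the base is base × ratioⁿ.
15.5 × 1.115³ = 15.5 × 1.38620 ≈ 21.49

21.49px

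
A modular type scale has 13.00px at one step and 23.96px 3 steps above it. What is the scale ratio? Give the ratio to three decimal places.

1.226

The ratio satisfies 13.00 × r³ = 23.96, so r = (23.96 / 13.00)^(1/3).
r = 1.8431^(1/3) ≈ 1.2261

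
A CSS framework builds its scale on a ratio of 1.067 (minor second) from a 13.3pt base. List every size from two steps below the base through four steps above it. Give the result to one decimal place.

11.7pt, 12.5pt, 13.3pt, 14.2pt, 15.1pt, 16.2pt, 17.2pt

Step -2: 13.3 ÷ 1.067² = 11.7
Step -1: 13.3 ÷ 1.067 = 12.5
Step 0: 13.3pt
Step 1: 13.3 × 1.067 = 14.2
Step 2: 13.3 × 1.067² = 15.1
Step 3: 13.3 × 1.067³ = 16.2
Step 4: 13.3 × 1.067⁴ = 17.2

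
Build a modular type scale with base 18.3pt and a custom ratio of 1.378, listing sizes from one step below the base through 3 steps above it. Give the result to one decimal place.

Step -1: 18.3 ÷ 1.378 = 13.3
Step 0: 18.3pt
Step 1: 18.3 × 1.378 = 25.2
Step 2: 18.3 × 1.378² = 34.7
Step 3: 18.3 × 1.378³ = 47.9

13.3pt, 18.3pt, 25.2pt, 34.7pt, 47.9pt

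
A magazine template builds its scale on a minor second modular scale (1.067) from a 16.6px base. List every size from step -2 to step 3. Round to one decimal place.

Step -2: 16.6 ÷ 1.067² = 14.6
Step -1: 16.6 ÷ 1.067 = 15.6
Step 0: 16.6px
Step 1: 16.6 × 1.067 = 17.7
Step 2: 16.6 × 1.067² = 18.9
Step 3: 16.6 × 1.067³ = 20.2

14.6px, 15.6px, 16.6px, 17.7px, 18.9px, 20.2px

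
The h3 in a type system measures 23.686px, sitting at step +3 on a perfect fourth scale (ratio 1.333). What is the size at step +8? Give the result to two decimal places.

99.69px

23.686 × 1.333⁵ = 23.686 × 4.20873 ≈ 99.688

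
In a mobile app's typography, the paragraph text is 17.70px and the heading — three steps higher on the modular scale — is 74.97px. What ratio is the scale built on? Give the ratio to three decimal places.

1.618

The ratio satisfies 17.70 × r³ = 74.97, so r = (74.97 / 17.70)^(1/3).
r = 4.2356^(1/3) ≈ 1.6180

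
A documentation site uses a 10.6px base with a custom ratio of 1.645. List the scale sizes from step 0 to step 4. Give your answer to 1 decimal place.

10.6px, 17.4px, 28.7px, 47.2px, 77.6px

Step 0: 10.6px
Step 1: 10.6 × 1.645 = 17.4
Step 2: 10.6 × 1.645² = 28.7
Step 3: 10.6 × 1.645³ = 47.2
Step 4: 10.6 × 1.645⁴ = 77.6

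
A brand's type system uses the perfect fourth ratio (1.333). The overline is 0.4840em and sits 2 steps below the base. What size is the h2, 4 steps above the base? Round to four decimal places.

2.7154em

0.4840 × 1.333⁶ = 0.4840 × 5.61023 ≈ 2.7154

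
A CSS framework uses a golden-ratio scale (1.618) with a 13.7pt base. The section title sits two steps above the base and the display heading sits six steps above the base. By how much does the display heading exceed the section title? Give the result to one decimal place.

Step 2: 13.7 × 1.618² = 35.866pt
Step 6: 13.7 × 1.618⁶ = 245.806pt
Difference: 245.806 − 35.866 = 209.940pt

209.9pt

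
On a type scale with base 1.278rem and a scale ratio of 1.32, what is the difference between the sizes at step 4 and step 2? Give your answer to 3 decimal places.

Step 2: 1.278 × 1.32² = 2.22679rem
Step 4: 1.278 × 1.32⁴ = 3.87995rem
Difference: 3.87995 − 2.22679 = 1.65316rem

1.653rem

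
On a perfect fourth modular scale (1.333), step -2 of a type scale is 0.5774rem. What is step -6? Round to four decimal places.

The gap is -6 − (-2) = -4 steps, so the factor is 1.333^-4.
0.5774 ÷ 1.333⁴ = 0.5774 ÷ 3.15733 ≈ 0.1829

0.1829rem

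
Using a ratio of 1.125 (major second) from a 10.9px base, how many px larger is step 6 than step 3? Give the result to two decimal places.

6.58px

Step 3: 10.9 × 1.125³ = 15.5197px
Step 6: 10.9 × 1.125⁶ = 22.0974px
Difference: 22.0974 − 15.5197 = 6.5777px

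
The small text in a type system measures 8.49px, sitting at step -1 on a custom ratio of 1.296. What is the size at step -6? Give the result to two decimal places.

8.49 ÷ 1.296⁵ = 8.49 ÷ 3.65616 ≈ 2.322

2.32px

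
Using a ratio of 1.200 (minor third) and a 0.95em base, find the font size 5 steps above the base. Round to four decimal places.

2.3639em

Every step multiplies by the scale ratio.
0.95 × 1.200⁵ = 0.95 × 2.48832 ≈ 2.3639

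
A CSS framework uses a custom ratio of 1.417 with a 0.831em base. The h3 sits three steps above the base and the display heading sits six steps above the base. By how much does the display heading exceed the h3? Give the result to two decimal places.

Step 3: 0.831 × 1.417³ = 2.3643em
Step 6: 0.831 × 1.417⁶ = 6.7270em
Difference: 6.7270 − 2.3643 = 4.3627em

4.36em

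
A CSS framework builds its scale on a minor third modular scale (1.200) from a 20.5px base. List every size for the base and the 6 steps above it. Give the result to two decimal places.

Step 0: 20.5px
Step 1: 20.5 × 1.200 = 24.60
Step 2: 20.5 × 1.200² = 29.52
Step 3: 20.5 × 1.200³ = 35.42
Step 4: 20.5 × 1.200⁴ = 42.51
Step 5: 20.5 × 1.200⁵ = 51.01
Step 6: 20.5 × 1.200⁶ = 61.21

20.50px, 24.60px, 29.52px, 35.42px, 42.51px, 51.01px, 61.21px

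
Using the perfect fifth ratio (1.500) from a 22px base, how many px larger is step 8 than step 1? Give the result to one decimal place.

530.8px

Step 1: 22.0 × 1.500 = 33.000px
Step 8: 22.0 × 1.500⁸ = 563.836px
Difference: 563.836 − 33.000 = 530.836px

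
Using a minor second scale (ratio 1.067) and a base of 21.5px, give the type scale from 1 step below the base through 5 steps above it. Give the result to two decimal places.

20.15px, 21.50px, 22.94px, 24.48px, 26.12px, 27.87px, 29.73px

Step -1: 21.5 ÷ 1.067 = 20.15
Step 0: 21.5px
Step 1: 21.5 × 1.067 = 22.94
Step 2: 21.5 × 1.067² = 24.48
Step 3: 21.5 × 1.067³ = 26.12
Step 4: 21.5 × 1.067⁴ = 27.87
Step 5: 21.5 × 1.067⁵ = 29.73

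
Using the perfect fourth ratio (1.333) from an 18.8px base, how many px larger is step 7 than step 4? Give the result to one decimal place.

81.2px

Step 4: 18.8 × 1.333⁴ = 59.358px
Step 7: 18.8 × 1.333⁷ = 140.595px
Difference: 140.595 − 59.358 = 81.237px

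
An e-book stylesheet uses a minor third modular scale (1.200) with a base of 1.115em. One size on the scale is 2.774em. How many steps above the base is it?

5

1.200ⁿ = 2.774 / 1.115 = 2.4879
n = ln(2.4879) / ln(1.200) = 0.9114 / 0.1823 ≈ 5.00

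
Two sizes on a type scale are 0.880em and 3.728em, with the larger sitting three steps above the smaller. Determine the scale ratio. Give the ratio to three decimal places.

1.618

r³ = 3.728 / 0.880, so r = (3.728/0.880)^(1/3).
r = 4.2364^(1/3) ≈ 1.6181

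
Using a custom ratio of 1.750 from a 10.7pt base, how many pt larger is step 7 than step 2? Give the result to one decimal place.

505.1pt

Step 2: 10.7 × 1.750² = 32.769pt
Step 7: 10.7 × 1.750⁷ = 537.836pt
Difference: 537.836 − 32.769 = 505.067pt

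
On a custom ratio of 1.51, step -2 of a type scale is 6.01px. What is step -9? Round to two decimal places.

0.34px

6.01 ÷ 1.51⁷ = 6.01 ÷ 17.89941 ≈ 0.336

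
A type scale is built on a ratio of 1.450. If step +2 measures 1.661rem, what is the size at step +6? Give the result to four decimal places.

7.3425rem

1.661 × 1.450⁴ = 1.661 × 4.42051 ≈ 7.3425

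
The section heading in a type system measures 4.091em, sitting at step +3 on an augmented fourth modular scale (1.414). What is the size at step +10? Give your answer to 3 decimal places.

4.091 × 1.414⁷ = 4.091 × 11.30175 ≈ 46.235

46.235em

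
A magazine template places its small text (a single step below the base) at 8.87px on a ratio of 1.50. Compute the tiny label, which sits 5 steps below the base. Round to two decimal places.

The gap is -5 − (-1) = -4 steps, so the factor is 1.50^-4.
8.87 ÷ 1.50⁴ = 8.87 ÷ 5.06250 ≈ 1.752

1.75px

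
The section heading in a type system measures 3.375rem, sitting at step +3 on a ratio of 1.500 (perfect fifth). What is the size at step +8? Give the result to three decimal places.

25.629rem

3.375 × 1.500⁵ = 3.375 × 7.59375 ≈ 25.629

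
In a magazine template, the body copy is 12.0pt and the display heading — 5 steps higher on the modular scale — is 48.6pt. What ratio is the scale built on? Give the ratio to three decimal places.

The ratio satisfies 12.0 × r⁵ = 48.6, so r = (48.6 / 12.0)^(1/5).
r = 4.0500^(1/5) ≈ 1.3228

1.323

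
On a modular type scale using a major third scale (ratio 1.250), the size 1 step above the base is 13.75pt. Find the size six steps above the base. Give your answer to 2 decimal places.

The gap is 6 − (1) = 5 steps, so the factor is 1.250^5.
13.75 × 1.250⁵ = 13.75 × 3.05176 ≈ 41.962

41.96pt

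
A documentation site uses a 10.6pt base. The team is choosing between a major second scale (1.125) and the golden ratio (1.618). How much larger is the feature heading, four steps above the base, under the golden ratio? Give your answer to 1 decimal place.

Major second: 10.6 × 1.125⁴ = 16.979pt
Golden ratio: 10.6 × 1.618⁴ = 72.647pt
Difference: 72.647 − 16.979 = 55.668pt

55.7pt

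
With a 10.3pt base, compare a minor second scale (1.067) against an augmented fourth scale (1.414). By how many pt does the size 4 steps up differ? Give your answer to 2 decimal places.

27.82pt

Minor second: 10.3 × 1.067⁴ = 13.3504pt
Augmented fourth: 10.3 × 1.414⁴ = 41.1751pt
Difference: 41.1751 − 13.3504 = 27.8247pt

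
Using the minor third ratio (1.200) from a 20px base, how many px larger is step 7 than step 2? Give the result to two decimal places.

Step 2: 20.0 × 1.200² = 28.8000px
Step 7: 20.0 × 1.200⁷ = 71.6636px
Difference: 71.6636 − 28.8000 = 42.8636px

42.86px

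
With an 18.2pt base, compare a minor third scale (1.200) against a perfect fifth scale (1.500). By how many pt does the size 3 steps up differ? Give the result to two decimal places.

Minor third: 18.2 × 1.200³ = 31.4496pt
Perfect fifth: 18.2 × 1.500³ = 61.4250pt
Difference: 61.4250 − 31.4496 = 29.9754pt

29.98pt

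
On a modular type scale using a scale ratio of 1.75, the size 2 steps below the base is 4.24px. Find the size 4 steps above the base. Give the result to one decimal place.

4.24 × 1.75⁶ = 4.24 × 28.72290 ≈ 121.785

121.8px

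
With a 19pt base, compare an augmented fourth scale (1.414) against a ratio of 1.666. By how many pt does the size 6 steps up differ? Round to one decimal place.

254.4pt

Augmented fourth: 19.0 × 1.414⁶ = 151.862pt
At 1.666: 19.0 × 1.666⁶ = 406.260pt
Difference: 406.260 − 151.862 = 254.398pt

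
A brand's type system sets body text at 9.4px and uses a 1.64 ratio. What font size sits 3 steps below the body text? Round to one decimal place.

A modular type scale is a geometric sequence: sizeₙ = base × rⁿ.
9.4 ÷ 1.64³ = 9.4 ÷ 4.41094 ≈ 2.13

2.1px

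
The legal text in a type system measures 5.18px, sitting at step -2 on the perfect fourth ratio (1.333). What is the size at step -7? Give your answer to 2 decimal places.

Moving from step -2 to step -7 is 5 steps down, so divide by r⁵.
5.18 ÷ 1.333⁵ = 5.18 ÷ 4.20873 ≈ 1.231

1.23px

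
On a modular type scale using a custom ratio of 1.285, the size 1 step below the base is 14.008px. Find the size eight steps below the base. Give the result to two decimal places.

2.42px

14.008 ÷ 1.285⁷ = 14.008 ÷ 5.78525 ≈ 2.421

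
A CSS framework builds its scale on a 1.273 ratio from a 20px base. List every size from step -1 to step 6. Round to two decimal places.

Step -1: 20.0 ÷ 1.273 = 15.71
Step 0: 20px
Step 1: 20.0 × 1.273 = 25.46
Step 2: 20.0 × 1.273² = 32.41
Step 3: 20.0 × 1.273³ = 41.26
Step 4: 20.0 × 1.273⁴ = 52.52
Step 5: 20.0 × 1.273⁵ = 66.86
Step 6: 20.0 × 1.273⁶ = 85.11

15.71px, 20.00px, 25.46px, 32.41px, 41.26px, 52.52px, 66.86px, 85.11px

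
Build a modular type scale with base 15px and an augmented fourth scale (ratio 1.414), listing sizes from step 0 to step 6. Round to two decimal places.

15.00px, 21.21px, 29.99px, 42.41px, 59.96px, 84.79px, 119.89px

Step 0: 15px
Step 1: 15.0 × 1.414 = 21.21
Step 2: 15.0 × 1.414² = 29.99
Step 3: 15.0 × 1.414³ = 42.41
Step 4: 15.0 × 1.414⁴ = 59.96
Step 5: 15.0 × 1.414⁵ = 84.79
Step 6: 15.0 × 1.414⁶ = 119.89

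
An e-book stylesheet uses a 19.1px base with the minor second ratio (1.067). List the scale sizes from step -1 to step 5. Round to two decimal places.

17.90px, 19.10px, 20.38px, 21.75px, 23.20px, 24.76px, 26.42px

Step -1: 19.1 ÷ 1.067 = 17.90
Step 0: 19.1px
Step 1: 19.1 × 1.067 = 20.38
Step 2: 19.1 × 1.067² = 21.75
Step 3: 19.1 × 1.067³ = 23.20
Step 4: 19.1 × 1.067⁴ = 24.76
Step 5: 19.1 × 1.067⁵ = 26.42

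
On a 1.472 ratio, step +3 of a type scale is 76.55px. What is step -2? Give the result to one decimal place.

11.1px

Moving from step +3 to step -2 is 5 steps down, so divide by r⁵.
76.55 ÷ 1.472⁵ = 76.55 ÷ 6.91097 ≈ 11.077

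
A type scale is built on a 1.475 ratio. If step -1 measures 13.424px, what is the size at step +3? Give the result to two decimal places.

63.54px

Moving from step -1 to step +3 is 4 steps up, so multiply by r⁴.
13.424 × 1.475⁴ = 13.424 × 4.73334 ≈ 63.540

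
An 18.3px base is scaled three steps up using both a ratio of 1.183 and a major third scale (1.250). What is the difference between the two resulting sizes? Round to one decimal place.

5.4px

At 1.183: 18.3 × 1.183³ = 30.297px
Major third: 18.3 × 1.250³ = 35.742px
Difference: 35.742 − 30.297 = 5.445px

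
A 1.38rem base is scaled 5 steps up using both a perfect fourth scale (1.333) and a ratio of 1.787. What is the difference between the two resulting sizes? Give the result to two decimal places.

Perfect fourth: 1.38 × 1.333⁵ = 5.8080rem
At 1.787: 1.38 × 1.787⁵ = 25.1479rem
Difference: 25.1479 − 5.8080 = 19.3399rem

19.34rem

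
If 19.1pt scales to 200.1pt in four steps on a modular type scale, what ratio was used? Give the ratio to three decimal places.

1.799

The ratio satisfies 19.1 × r⁴ = 200.1, so r = (200.1 / 19.1)^(1/4).
r = 10.4764^(1/4) ≈ 1.7991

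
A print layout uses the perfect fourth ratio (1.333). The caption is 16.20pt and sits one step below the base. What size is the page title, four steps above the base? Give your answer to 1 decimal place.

68.2pt

16.20 × 1.333⁵ = 16.20 × 4.20873 ≈ 68.181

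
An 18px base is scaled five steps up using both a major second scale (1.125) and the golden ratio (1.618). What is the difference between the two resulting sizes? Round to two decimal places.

Major second: 18.0 × 1.125⁵ = 32.4366px
Golden ratio: 18.0 × 1.618⁵ = 199.6021px
Difference: 199.6021 − 32.4366 = 167.1655px

167.17px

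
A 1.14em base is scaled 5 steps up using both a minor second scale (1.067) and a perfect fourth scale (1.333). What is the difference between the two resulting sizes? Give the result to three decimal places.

Minor second: 1.14 × 1.067⁵ = 1.57662em
Perfect fourth: 1.14 × 1.333⁵ = 4.79795em
Difference: 4.79795 − 1.57662 = 3.22133em

3.221em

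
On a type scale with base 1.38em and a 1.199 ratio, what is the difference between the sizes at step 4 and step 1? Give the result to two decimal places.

Step 1: 1.38 × 1.199 = 1.6546em
Step 4: 1.38 × 1.199⁴ = 2.8520em
Difference: 2.8520 − 1.6546 = 1.1974em

1.20em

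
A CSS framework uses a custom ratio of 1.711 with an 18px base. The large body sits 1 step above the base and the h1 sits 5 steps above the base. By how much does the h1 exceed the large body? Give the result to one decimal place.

Step 1: 18.0 × 1.711 = 30.798px
Step 5: 18.0 × 1.711⁵ = 263.951px
Difference: 263.951 − 30.798 = 233.153px

233.2px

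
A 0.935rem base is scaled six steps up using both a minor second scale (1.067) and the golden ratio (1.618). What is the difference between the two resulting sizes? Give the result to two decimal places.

15.40rem

Minor second: 0.935 × 1.067⁶ = 1.3797rem
Golden ratio: 0.935 × 1.618⁶ = 16.7758rem
Difference: 16.7758 − 1.3797 = 15.3961rem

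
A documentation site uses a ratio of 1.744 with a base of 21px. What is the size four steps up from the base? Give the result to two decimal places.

194.27px

21.0 × 1.744⁴ = 21.0 × 9.25094 ≈ 194.27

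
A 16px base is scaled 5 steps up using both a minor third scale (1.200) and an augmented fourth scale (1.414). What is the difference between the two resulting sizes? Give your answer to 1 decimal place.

Minor third: 16.0 × 1.200⁵ = 39.813px
Augmented fourth: 16.0 × 1.414⁵ = 90.441px
Difference: 90.441 − 39.813 = 50.628px

50.6px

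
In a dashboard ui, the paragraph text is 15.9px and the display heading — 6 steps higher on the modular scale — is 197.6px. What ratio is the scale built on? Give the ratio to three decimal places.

r⁶ = 197.6 / 15.9, so r = (197.6/15.9)^(1/6).
r = 12.4277^(1/6) ≈ 1.5219

1.522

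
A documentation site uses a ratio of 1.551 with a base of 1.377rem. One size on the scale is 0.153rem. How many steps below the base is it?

1.551ⁿ = 1.377 / 0.153 = 9.0000
n = ln(9.0000) / ln(1.551) = 2.1972 / 0.4389 ≈ 5.01

5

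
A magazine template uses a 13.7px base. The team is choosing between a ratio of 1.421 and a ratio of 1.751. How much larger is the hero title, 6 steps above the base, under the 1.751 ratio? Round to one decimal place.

282.1px

At 1.421: 13.7 × 1.421⁶ = 112.794px
At 1.751: 13.7 × 1.751⁶ = 394.855px
Difference: 394.855 − 112.794 = 282.061px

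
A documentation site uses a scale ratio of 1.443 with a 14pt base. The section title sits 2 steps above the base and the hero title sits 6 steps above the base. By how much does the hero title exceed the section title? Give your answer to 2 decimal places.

97.24pt

Step 2: 14.0 × 1.443² = 29.1515pt
Step 6: 14.0 × 1.443⁶ = 126.3939pt
Difference: 126.3939 − 29.1515 = 97.2424pt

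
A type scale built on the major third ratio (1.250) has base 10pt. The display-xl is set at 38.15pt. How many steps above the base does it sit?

6

1.250ⁿ = 38.15 / 10 = 3.8150
n = ln(3.8150) / ln(1.250) = 1.3389 / 0.2231 ≈ 6.00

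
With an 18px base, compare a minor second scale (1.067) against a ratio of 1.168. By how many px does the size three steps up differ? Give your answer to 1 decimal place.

Minor second: 18.0 × 1.067³ = 21.866px
At 1.168: 18.0 × 1.168³ = 28.681px
Difference: 28.681 − 21.866 = 6.815px

6.8px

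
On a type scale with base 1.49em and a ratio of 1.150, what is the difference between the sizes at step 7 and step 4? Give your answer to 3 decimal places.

1.357em

Step 4: 1.49 × 1.150⁴ = 2.60602em
Step 7: 1.49 × 1.150⁷ = 3.96343em
Difference: 3.96343 − 2.60602 = 1.35741em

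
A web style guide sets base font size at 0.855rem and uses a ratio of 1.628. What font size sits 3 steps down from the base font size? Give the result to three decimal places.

Each step on a modular scale multiplies by the ratio, so the size n steps from the base is base × ratioⁿ.
0.855 ÷ 1.628³ = 0.855 ÷ 4.31483 ≈ 0.198

0.198rem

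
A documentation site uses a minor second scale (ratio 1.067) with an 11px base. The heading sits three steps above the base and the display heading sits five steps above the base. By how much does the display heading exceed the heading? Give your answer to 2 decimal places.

Step 3: 11.0 × 1.067³ = 13.3624px
Step 5: 11.0 × 1.067⁵ = 15.2130px
Difference: 15.2130 − 13.3624 = 1.8506px

1.85px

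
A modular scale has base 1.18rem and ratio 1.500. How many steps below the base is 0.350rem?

1.500ⁿ = 1.18 / 0.350 = 3.3714
n = ln(3.3714) / ln(1.500) = 1.2153 / 0.4055 ≈ 3.00

3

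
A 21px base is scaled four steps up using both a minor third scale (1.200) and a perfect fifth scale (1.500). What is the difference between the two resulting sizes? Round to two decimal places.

62.77px

Minor third: 21.0 × 1.200⁴ = 43.5456px
Perfect fifth: 21.0 × 1.500⁴ = 106.3125px
Difference: 106.3125 − 43.5456 = 62.7669px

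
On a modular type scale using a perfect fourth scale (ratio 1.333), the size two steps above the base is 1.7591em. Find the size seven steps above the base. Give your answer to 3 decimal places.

7.404em

The gap is 7 − (2) = 5 steps, so the factor is 1.333^5.
1.7591 × 1.333⁵ = 1.7591 × 4.20873 ≈ 7.404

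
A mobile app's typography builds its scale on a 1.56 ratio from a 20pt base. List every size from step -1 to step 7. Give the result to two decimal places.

12.82pt, 20.00pt, 31.20pt, 48.67pt, 75.93pt, 118.45pt, 184.78pt, 288.26pt, 449.68pt

Step -1: 20.0 ÷ 1.56 = 12.82
Step 0: 20pt
Step 1: 20.0 × 1.56 = 31.20
Step 2: 20.0 × 1.56² = 48.67
Step 3: 20.0 × 1.56³ = 75.93
Step 4: 20.0 × 1.56⁴ = 118.45
Step 5: 20.0 × 1.56⁵ = 184.78
Step 6: 20.0 × 1.56⁶ = 288.26
Step 7: 20.0 × 1.56⁷ = 449.68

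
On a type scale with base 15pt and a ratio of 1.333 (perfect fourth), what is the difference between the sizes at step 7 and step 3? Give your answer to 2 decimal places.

76.65pt

Step 3: 15.0 × 1.333³ = 35.5289pt
Step 7: 15.0 × 1.333⁷ = 112.1766pt
Difference: 112.1766 − 35.5289 = 76.6477pt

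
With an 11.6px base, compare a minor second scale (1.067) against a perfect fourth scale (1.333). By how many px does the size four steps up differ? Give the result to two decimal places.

21.59px

Minor second: 11.6 × 1.067⁴ = 15.0354px
Perfect fourth: 11.6 × 1.333⁴ = 36.6251px
Difference: 36.6251 − 15.0354 = 21.5897px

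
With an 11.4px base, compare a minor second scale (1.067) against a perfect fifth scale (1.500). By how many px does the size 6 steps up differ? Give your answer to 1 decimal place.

113.0px

Minor second: 11.4 × 1.067⁶ = 16.823px
Perfect fifth: 11.4 × 1.500⁶ = 129.853px
Difference: 129.853 − 16.823 = 113.030px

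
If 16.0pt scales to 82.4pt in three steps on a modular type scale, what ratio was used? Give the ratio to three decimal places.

r³ = 82.4 / 16.0, so r = (82.4/16.0)^(1/3).
r = 5.1500^(1/3) ≈ 1.7269

1.727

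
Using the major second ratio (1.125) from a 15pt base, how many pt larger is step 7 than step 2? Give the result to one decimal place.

Step 2: 15.0 × 1.125² = 18.984pt
Step 7: 15.0 × 1.125⁷ = 34.210pt
Difference: 34.210 − 18.984 = 15.226pt

15.2pt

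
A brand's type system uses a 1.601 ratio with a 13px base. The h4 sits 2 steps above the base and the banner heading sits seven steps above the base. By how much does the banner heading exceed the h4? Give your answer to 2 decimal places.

Step 2: 13.0 × 1.601² = 33.3216px
Step 7: 13.0 × 1.601⁷ = 350.4957px
Difference: 350.4957 − 33.3216 = 317.1741px

317.17px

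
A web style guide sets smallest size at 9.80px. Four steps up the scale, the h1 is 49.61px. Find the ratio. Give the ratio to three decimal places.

1.500

The ratio satisfies 9.80 × r⁴ = 49.61, so r = (49.61 / 9.80)^(1/4).
r = 5.0622^(1/4) ≈ 1.5000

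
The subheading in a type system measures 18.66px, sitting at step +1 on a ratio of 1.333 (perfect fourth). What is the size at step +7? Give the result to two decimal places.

The gap is 7 − (1) = 6 steps, so the factor is 1.333^6.
18.66 × 1.333⁶ = 18.66 × 5.61023 ≈ 104.687

104.69px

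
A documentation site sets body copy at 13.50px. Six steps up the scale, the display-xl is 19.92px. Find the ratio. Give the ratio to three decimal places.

r⁶ = 19.92 / 13.50, so r = (19.92/13.50)^(1/6).
r = 1.4756^(1/6) ≈ 1.0670

1.067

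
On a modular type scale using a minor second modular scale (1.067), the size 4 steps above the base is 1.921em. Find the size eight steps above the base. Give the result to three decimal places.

1.921 × 1.067⁴ = 1.921 × 1.29616 ≈ 2.490

2.490em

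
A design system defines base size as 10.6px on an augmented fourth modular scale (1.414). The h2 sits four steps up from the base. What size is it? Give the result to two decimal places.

10.6 × 1.414⁴ = 10.6 × 3.99758 ≈ 42.37

42.37px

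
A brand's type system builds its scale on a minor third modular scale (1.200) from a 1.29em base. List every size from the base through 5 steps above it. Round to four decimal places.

Step 0: 1.29em
Step 1: 1.29 × 1.200 = 1.5480
Step 2: 1.29 × 1.200² = 1.8576
Step 3: 1.29 × 1.200³ = 2.2291
Step 4: 1.29 × 1.200⁴ = 2.6749
Step 5: 1.29 × 1.200⁵ = 3.2099

1.2900em, 1.5480em, 1.8576em, 2.2291em, 2.6749em, 3.2099em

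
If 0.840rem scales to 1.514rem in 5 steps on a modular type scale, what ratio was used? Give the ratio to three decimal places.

The ratio satisfies 0.840 × r⁵ = 1.514, so r = (1.514 / 0.840)^(1/5).
r = 1.8024^(1/5) ≈ 1.1250

1.125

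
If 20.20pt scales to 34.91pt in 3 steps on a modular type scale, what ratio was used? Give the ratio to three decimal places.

The ratio satisfies 20.20 × r³ = 34.91, so r = (34.91 / 20.20)^(1/3).
r = 1.7282^(1/3) ≈ 1.2001

1.200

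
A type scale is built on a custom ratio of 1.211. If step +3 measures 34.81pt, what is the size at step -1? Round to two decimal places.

The gap is -1 − (3) = -4 steps, so the factor is 1.211^-4.
34.81 ÷ 1.211⁴ = 34.81 ÷ 2.15068 ≈ 16.186

16.19pt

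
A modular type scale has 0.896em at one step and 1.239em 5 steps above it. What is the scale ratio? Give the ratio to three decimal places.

The ratio satisfies 0.896 × r⁵ = 1.239, so r = (1.239 / 0.896)^(1/5).
r = 1.3828^(1/5) ≈ 1.0670

1.067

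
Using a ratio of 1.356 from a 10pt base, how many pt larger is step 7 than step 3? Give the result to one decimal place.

Step 3: 10.0 × 1.356³ = 24.933pt
Step 7: 10.0 × 1.356⁷ = 84.298pt
Difference: 84.298 − 24.933 = 59.365pt

59.4pt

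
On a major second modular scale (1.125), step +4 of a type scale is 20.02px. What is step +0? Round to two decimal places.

12.50px

20.02 ÷ 1.125⁴ = 20.02 ÷ 1.60181 ≈ 12.498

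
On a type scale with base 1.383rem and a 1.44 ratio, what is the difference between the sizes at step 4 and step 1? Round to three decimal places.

3.955rem

Step 1: 1.383 × 1.44 = 1.99152rem
Step 4: 1.383 × 1.44⁴ = 5.94665rem
Difference: 5.94665 − 1.99152 = 3.95513rem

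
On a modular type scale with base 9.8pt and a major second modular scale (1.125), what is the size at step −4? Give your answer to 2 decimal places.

Every step multiplies by the scale ratio.
9.8 ÷ 1.125⁴ = 9.8 ÷ 1.60181 ≈ 6.12

6.12pt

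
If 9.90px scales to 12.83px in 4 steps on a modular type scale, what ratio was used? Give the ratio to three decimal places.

1.067

The ratio satisfies 9.90 × r⁴ = 12.83, so r = (12.83 / 9.90)^(1/4).
r = 1.2960^(1/4) ≈ 1.0670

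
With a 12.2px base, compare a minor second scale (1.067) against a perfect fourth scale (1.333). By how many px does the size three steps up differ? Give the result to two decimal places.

Minor second: 12.2 × 1.067³ = 14.8202px
Perfect fourth: 12.2 × 1.333³ = 28.8968px
Difference: 28.8968 − 14.8202 = 14.0766px

14.08px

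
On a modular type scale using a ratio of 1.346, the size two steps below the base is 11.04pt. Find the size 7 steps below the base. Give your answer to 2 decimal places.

The gap is -7 − (-2) = -5 steps, so the factor is 1.346^-5.
11.04 ÷ 1.346⁵ = 11.04 ÷ 4.41800 ≈ 2.499

2.50pt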